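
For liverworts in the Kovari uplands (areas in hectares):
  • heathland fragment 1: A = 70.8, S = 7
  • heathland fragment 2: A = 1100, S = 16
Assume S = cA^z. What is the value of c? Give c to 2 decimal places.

z = ln(S₂/S₁) / ln(A₂/A₁) = ln(16/7) / ln(1100/70.8) = 0.8267 / 2.7432 = 0.3014
c = S₁ / A₁^z = 7 / 70.8^0.3014 = 7 / 3.61 = 1.939

1.94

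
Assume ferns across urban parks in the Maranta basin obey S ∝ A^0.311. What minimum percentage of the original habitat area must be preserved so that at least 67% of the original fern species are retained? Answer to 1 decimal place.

Need (A_new/A_old)^0.311 = 0.67, so A_new/A_old = 0.67^(1/0.311) = 0.67^3.215
ln(A_new/A_old) = ln 0.67 / 0.311 = -0.4005 / 0.311 = -1.2877
A_new/A_old = e^-1.2877 ≈ 0.2759

27.6%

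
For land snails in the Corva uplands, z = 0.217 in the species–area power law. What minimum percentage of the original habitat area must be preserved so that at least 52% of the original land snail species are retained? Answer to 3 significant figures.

4.91%

Need (A_new/A_old)^0.217 = 0.52, so A_new/A_old = 0.52^(1/0.217) = 0.52^4.608
ln(A_new/A_old) = ln 0.52 / 0.217 = -0.6539 / 0.217 = -3.0135
A_new/A_old = e^-3.0135 ≈ 0.04912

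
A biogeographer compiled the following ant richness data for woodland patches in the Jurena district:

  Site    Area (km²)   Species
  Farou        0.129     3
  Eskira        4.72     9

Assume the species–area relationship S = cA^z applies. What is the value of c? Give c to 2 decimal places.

z = ln(S₂/S₁) / ln(A₂/A₁) = ln(9/3) / ln(4.72/0.129) = 1.0986 / 3.5998 = 0.3052
c = S₁ / A₁^z = 3 / 0.129^0.3052 = 3 / 0.5353 = 5.605

5.60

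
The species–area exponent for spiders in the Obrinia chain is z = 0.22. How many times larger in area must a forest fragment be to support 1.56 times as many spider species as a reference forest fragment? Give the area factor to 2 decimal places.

7.55

(A₂/A₁)^0.22 = 1.56, so A₂/A₁ = 1.56^(1/0.22) = 1.56^4.545
ln(A₂/A₁) = ln 1.56 / 0.22 = 0.4447 / 0.22 = 2.0213
A₂/A₁ = e^2.0213 ≈ 7.548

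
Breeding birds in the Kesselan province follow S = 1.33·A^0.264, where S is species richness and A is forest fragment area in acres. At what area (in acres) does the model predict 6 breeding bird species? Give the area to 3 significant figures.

301 acres

6 = 1.33 × A^0.264  ⇒  A^0.264 = 6/1.33 = 4.511
ln A = ln(4.511) / 0.264 = 1.5066 / 0.264 = 5.7067
A = e^5.7067 ≈ 300.9 acres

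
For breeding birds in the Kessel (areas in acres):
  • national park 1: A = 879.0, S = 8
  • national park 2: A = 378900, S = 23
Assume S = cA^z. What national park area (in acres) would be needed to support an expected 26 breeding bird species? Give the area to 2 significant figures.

z = ln(23/8) / ln(378900/879) = 1.0561 / 6.0662 = 0.1741
c = 8 / 879^0.1741 = 8 / 3.255 = 2.458
A = (26/2.458)^(1/0.1741) ⇒ ln A = ln(10.58)/0.1741 = 13.5493
A = e^13.5493 ≈ 766268 acres

770000 acres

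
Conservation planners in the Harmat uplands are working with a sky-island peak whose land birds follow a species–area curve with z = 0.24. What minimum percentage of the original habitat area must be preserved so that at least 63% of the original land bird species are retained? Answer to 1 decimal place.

14.6%

Need (A_new/A_old)^0.24 = 0.63, so A_new/A_old = 0.63^(1/0.24) = 0.63^4.167
ln(A_new/A_old) = ln 0.63 / 0.24 = -0.4620 / 0.24 = -1.9251
A_new/A_old = e^-1.9251 ≈ 0.1459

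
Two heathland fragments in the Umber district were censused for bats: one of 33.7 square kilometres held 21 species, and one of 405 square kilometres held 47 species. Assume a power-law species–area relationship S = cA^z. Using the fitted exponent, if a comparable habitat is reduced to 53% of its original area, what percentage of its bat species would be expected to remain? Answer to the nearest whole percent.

z = ln(47/21) / ln(405/33.7) = 0.8056 / 2.4864 = 0.3240
S_new/S_old = (A_new/A_old)^z = 0.53^0.3240 = exp(0.3240 × -0.6349) = 0.8141

81%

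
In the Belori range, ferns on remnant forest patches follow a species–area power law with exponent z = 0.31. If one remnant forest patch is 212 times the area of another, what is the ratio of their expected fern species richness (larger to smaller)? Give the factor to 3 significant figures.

5.26

S₂/S₁ = (A₂/A₁)^z = 212^0.31
ln(S₂/S₁) = 0.31 × ln 212 = 0.31 × 5.3566 = 1.6605
S₂/S₁ = e^1.6605 ≈ 5.262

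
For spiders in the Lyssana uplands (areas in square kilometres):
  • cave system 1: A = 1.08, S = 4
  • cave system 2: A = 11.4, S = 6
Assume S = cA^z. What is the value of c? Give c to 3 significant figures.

3.95

z = ln(S₂/S₁) / ln(A₂/A₁) = ln(6/4) / ln(11.4/1.08) = 0.4055 / 2.3567 = 0.1721
c = S₁ / A₁^z = 4 / 1.08^0.1721 = 4 / 1.013 = 3.947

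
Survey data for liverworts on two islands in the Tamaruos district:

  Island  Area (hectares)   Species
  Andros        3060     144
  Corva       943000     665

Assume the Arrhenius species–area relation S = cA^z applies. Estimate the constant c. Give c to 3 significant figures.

16.9

z = ln(S₂/S₁) / ln(A₂/A₁) = ln(665/144) / ln(943000/3060) = 1.5300 / 5.7307 = 0.2670
c = S₁ / A₁^z = 144 / 3060^0.2670 = 144 / 8.524 = 16.89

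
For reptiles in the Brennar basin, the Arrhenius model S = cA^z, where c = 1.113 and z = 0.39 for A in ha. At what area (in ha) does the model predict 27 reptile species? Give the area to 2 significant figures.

3600 ha

27 = 1.113 × A^0.39  ⇒  A^0.39 = 27/1.113 = 24.26
ln A = ln(24.26) / 0.39 = 3.1888 / 0.39 = 8.1764
A = e^8.1764 ≈ 3556 ha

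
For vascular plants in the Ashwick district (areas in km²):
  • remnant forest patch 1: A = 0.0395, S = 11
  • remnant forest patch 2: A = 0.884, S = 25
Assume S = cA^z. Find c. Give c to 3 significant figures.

z = ln(S₂/S₁) / ln(A₂/A₁) = ln(25/11) / ln(0.884/0.0395) = 0.8210 / 3.1082 = 0.2641
c = S₁ / A₁^z = 11 / 0.0395^0.2641 = 11 / 0.4259 = 25.83

25.8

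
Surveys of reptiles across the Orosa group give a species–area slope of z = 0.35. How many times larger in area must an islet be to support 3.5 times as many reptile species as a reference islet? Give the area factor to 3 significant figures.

(A₂/A₁)^0.35 = 3.5, so A₂/A₁ = 3.5^(1/0.35) = 3.5^2.857
ln(A₂/A₁) = ln 3.5 / 0.35 = 1.2528 / 0.35 = 3.5793
A₂/A₁ = e^3.5793 ≈ 35.85

35.8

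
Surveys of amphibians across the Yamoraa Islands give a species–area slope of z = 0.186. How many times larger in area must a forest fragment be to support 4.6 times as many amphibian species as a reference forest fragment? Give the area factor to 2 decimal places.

3657.75

(A₂/A₁)^0.186 = 4.6, so A₂/A₁ = 4.6^(1/0.186) = 4.6^5.376
ln(A₂/A₁) = ln 4.6 / 0.186 = 1.5261 / 0.186 = 8.2046
A₂/A₁ = e^8.2046 ≈ 3658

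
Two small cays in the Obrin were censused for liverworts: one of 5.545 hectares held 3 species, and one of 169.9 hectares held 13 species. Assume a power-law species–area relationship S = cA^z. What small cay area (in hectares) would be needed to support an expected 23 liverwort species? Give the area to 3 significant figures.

643 hectares

z = ln(13/3) / ln(169.9/5.545) = 1.4663 / 3.4223 = 0.4285
c = 3 / 5.545^0.4285 = 3 / 2.083 = 1.44
A = (23/1.44)^(1/0.4285) ⇒ ln A = ln(15.97)/0.4285 = 6.4668
A = e^6.4668 ≈ 643.4 hectares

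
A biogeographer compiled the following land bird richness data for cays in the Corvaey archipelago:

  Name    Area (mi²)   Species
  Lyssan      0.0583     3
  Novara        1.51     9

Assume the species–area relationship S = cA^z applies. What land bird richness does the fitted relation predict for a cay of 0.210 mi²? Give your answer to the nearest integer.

z = ln(9/3) / ln(1.51/0.0583) = 1.0986 / 3.2543 = 0.3376
c = 3 / 0.0583^0.3376 = 3 / 0.3831 = 7.831
S₃ = 7.831 × 0.21^0.3376 = 7.831 × 0.5905 ≈ 4.624

5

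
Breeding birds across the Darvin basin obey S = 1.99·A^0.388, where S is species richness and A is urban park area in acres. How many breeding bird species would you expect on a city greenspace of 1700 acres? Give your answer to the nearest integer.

36

S = 1.99 × 1700^0.388
ln S = ln 1.99 + 0.388 × ln 1700 = 0.6881 + 0.388 × 7.4384 = 3.5742
S = e^3.5742 ≈ 35.67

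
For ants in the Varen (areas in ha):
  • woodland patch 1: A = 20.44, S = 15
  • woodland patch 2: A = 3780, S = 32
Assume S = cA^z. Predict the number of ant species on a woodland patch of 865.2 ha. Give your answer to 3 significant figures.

z = ln(32/15) / ln(3780/20.44) = 0.7577 / 5.2200 = 0.1452
c = 15 / 20.44^0.1452 = 15 / 1.55 = 9.68
S₃ = 9.68 × 865.2^0.1452 = 9.68 × 2.669 ≈ 25.83

25.8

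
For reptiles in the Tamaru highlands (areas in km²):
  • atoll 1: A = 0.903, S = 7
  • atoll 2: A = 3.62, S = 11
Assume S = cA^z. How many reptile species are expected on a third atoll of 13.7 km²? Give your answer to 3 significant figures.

17.0

z = ln(11/7) / ln(3.62/0.903) = 0.4520 / 1.3885 = 0.3255
c = 7 / 0.903^0.3255 = 7 / 0.9673 = 7.236
S₃ = 7.236 × 13.7^0.3255 = 7.236 × 2.344 ≈ 16.96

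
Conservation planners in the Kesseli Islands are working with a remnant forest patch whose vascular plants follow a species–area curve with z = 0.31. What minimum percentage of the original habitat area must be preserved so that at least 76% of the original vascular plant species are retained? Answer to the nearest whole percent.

Need (A_new/A_old)^0.31 = 0.76, so A_new/A_old = 0.76^(1/0.31) = 0.76^3.226
ln(A_new/A_old) = ln 0.76 / 0.31 = -0.2744 / 0.31 = -0.8853
A_new/A_old = e^-0.8853 ≈ 0.4126

41%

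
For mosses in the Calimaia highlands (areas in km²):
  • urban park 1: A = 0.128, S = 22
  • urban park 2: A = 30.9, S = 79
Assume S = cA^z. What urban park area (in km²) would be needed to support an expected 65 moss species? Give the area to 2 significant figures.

z = ln(79/22) / ln(30.9/0.128) = 1.2784 / 5.4865 = 0.2330
c = 22 / 0.128^0.2330 = 22 / 0.6194 = 35.52
A = (65/35.52)^(1/0.2330) ⇒ ln A = ln(1.83)/0.2330 = 2.5936
A = e^2.5936 ≈ 13.38 km²

13 km²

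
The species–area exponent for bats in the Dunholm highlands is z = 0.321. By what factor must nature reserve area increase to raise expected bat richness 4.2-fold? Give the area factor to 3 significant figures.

(A₂/A₁)^0.321 = 4.2, so A₂/A₁ = 4.2^(1/0.321) = 4.2^3.115
ln(A₂/A₁) = ln 4.2 / 0.321 = 1.4351 / 0.321 = 4.4707
A₂/A₁ = e^4.4707 ≈ 87.42

87.4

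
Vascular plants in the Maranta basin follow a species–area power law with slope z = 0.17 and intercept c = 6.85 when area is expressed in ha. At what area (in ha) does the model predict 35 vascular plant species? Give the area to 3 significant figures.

35 = 6.85 × A^0.17  ⇒  A^0.17 = 35/6.85 = 5.109
ln A = ln(5.109) / 0.17 = 1.6311 / 0.17 = 9.5947
A = e^9.5947 ≈ 14687 ha

14700 ha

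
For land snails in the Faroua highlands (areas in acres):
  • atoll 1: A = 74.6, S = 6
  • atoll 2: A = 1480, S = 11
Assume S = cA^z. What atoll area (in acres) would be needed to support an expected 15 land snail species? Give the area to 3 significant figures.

z = ln(11/6) / ln(1480/74.6) = 0.6061 / 2.9877 = 0.2029
c = 6 / 74.6^0.2029 = 6 / 2.399 = 2.502
A = (15/2.502)^(1/0.2029) ⇒ ln A = ln(5.996)/0.2029 = 8.8286
A = e^8.8286 ≈ 6826 acres

6830 acres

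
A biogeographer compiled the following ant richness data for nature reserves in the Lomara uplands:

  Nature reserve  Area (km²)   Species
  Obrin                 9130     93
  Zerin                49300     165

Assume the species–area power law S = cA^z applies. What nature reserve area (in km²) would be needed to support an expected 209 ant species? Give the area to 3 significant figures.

98800 km²

z = ln(165/93) / ln(49300/9130) = 0.5733 / 1.6864 = 0.3400
c = 93 / 9130^0.3400 = 93 / 22.21 = 4.188
A = (209/4.188)^(1/0.3400) ⇒ ln A = ln(49.91)/0.3400 = 11.5010
A = e^11.5010 ≈ 98811 km²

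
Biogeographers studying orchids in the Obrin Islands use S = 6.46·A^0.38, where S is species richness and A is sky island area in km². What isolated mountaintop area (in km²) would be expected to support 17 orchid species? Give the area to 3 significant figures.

12.8 km²

17 = 6.46 × A^0.38  ⇒  A^0.38 = 17/6.46 = 2.632
ln A = ln(2.632) / 0.38 = 0.9676 / 0.38 = 2.5463
A = e^2.5463 ≈ 12.76 km²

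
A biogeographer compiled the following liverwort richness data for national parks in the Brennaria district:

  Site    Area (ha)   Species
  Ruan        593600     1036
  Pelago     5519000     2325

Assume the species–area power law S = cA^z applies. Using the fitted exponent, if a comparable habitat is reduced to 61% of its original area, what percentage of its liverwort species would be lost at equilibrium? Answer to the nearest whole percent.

z = ln(2325/1036) / ln(5519000/593600) = 0.8084 / 2.2297 = 0.3625
S_new/S_old = (A_new/A_old)^z = 0.61^0.3625 = exp(0.3625 × -0.4943) = 0.8359
Fraction lost = 1 − 0.8359 = 0.1641

16%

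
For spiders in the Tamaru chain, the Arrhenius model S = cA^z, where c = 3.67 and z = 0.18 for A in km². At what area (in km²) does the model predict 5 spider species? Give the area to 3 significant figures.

5 = 3.67 × A^0.18  ⇒  A^0.18 = 5/3.67 = 1.362
ln A = ln(1.362) / 0.18 = 0.3092 / 0.18 = 1.7180
A = e^1.7180 ≈ 5.574 km²

5.57 km²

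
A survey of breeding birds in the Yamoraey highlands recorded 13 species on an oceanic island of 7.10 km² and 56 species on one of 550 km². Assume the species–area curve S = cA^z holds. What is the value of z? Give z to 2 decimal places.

Taking logs: ln S = ln c + z ln A, so z = (ln S₂ − ln S₁)/(ln A₂ − ln A₁).
z = ln(56/13) / ln(550/7.1) = ln(4.308) / ln(77.46) = 1.4604 / 4.3498 = 0.3357

0.34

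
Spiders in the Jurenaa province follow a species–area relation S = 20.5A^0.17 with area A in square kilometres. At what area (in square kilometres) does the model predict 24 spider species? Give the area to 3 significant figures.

2.53 square kilometres

24 = 20.5 × A^0.17  ⇒  A^0.17 = 24/20.5 = 1.171
ln A = ln(1.171) / 0.17 = 0.1576 / 0.17 = 0.9272
A = e^0.9272 ≈ 2.527 square kilometres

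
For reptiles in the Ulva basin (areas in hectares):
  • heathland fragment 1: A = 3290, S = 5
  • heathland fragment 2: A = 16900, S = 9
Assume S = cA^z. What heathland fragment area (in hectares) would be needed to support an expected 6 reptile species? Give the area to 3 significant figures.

z = ln(9/5) / ln(16900/3290) = 0.5878 / 1.6364 = 0.3592
c = 5 / 3290^0.3592 = 5 / 18.34 = 0.2727
A = (6/0.2727)^(1/0.3592) ⇒ ln A = ln(22)/0.3592 = 8.6062
A = e^8.6062 ≈ 5466 hectares

5470 hectares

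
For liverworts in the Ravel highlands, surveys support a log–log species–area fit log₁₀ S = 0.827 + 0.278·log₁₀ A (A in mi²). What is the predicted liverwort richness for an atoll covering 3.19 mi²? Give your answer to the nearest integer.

S = 6.714 × 3.19^0.278
ln S = ln 6.714 + 0.278 × ln 3.19 = 1.9042 + 0.278 × 1.1600 = 2.2267
S = e^2.2267 ≈ 9.269

9 species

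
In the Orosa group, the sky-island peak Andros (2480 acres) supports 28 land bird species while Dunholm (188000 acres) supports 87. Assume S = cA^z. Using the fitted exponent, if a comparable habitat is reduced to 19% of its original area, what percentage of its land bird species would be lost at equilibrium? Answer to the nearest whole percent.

35%

z = ln(87/28) / ln(188000/2480) = 1.1337 / 4.3282 = 0.2619
S_new/S_old = (A_new/A_old)^z = 0.19^0.2619 = exp(0.2619 × -1.6607) = 0.6473
Fraction lost = 1 − 0.6473 = 0.3527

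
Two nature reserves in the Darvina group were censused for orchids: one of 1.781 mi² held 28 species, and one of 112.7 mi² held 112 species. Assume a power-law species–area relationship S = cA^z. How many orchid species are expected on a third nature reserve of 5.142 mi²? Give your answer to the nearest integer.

40

z = ln(112/28) / ln(112.7/1.781) = 1.3863 / 4.1476 = 0.3342
c = 28 / 1.781^0.3342 = 28 / 1.213 = 23.09
S₃ = 23.09 × 5.142^0.3342 = 23.09 × 1.729 ≈ 39.91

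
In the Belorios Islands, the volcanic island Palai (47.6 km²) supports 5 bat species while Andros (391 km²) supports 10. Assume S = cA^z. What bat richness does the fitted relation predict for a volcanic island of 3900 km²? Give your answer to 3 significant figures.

21.3

z = ln(10/5) / ln(391/47.6) = 0.6931 / 2.1059 = 0.3291
c = 5 / 47.6^0.3291 = 5 / 3.566 = 1.402
S₃ = 1.402 × 3900^0.3291 = 1.402 × 15.21 ≈ 21.32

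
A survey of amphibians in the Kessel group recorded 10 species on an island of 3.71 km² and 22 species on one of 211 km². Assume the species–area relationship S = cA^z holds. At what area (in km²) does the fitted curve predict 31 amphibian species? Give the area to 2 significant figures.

z = ln(22/10) / ln(211/3.71) = 0.7885 / 4.0408 = 0.1951
c = 10 / 3.71^0.1951 = 10 / 1.292 = 7.743
A = (31/7.743)^(1/0.1951) ⇒ ln A = ln(4.004)/0.1951 = 7.1094
A = e^7.1094 ≈ 1223 km²

1200 km²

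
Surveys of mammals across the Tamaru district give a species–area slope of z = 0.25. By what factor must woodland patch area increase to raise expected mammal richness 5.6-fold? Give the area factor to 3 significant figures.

983

(A₂/A₁)^0.25 = 5.6, so A₂/A₁ = 5.6^(1/0.25) = 5.6^4
ln(A₂/A₁) = ln 5.6 / 0.25 = 1.7228 / 0.25 = 6.8911
A₂/A₁ = e^6.8911 ≈ 983.4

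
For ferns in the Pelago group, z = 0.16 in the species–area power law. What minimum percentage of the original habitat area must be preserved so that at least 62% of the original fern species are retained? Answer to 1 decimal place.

Need (A_new/A_old)^0.16 = 0.62, so A_new/A_old = 0.62^(1/0.16) = 0.62^6.25
ln(A_new/A_old) = ln 0.62 / 0.16 = -0.4780 / 0.16 = -2.9877
A_new/A_old = e^-2.9877 ≈ 0.0504

5.0%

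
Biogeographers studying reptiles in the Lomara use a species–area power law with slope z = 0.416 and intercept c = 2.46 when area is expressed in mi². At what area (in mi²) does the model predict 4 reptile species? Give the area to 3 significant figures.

4 = 2.46 × A^0.416  ⇒  A^0.416 = 4/2.46 = 1.626
ln A = ln(1.626) / 0.416 = 0.4861 / 0.416 = 1.1686
A = e^1.1686 ≈ 3.217 mi²

3.22 mi²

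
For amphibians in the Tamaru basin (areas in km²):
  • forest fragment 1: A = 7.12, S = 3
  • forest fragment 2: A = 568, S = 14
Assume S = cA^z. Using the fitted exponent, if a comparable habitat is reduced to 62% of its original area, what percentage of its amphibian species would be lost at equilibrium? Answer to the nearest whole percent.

z = ln(14/3) / ln(568/7.12) = 1.5404 / 4.3792 = 0.3518
S_new/S_old = (A_new/A_old)^z = 0.62^0.3518 = exp(0.3518 × -0.4780) = 0.8452
Fraction lost = 1 − 0.8452 = 0.1548

15%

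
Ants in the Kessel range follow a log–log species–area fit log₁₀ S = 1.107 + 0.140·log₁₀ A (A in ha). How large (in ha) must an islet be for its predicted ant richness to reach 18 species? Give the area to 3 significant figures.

11.5 ha

18 = 12.79 × A^0.14  ⇒  A^0.14 = 18/12.79 = 1.407
ln A = ln(1.407) / 0.14 = 0.3414 / 0.14 = 2.4386
A = e^2.4386 ≈ 11.46 ha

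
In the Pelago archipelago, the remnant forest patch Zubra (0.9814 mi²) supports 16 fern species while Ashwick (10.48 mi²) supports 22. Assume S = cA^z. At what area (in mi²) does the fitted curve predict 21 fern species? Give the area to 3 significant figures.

7.42 mi²

z = ln(22/16) / ln(10.48/0.9814) = 0.3185 / 2.3682 = 0.1345
c = 16 / 0.9814^0.1345 = 16 / 0.9975 = 16.04
A = (21/16.04)^(1/0.1345) ⇒ ln A = ln(1.309)/0.1345 = 2.0035
A = e^2.0035 ≈ 7.415 mi²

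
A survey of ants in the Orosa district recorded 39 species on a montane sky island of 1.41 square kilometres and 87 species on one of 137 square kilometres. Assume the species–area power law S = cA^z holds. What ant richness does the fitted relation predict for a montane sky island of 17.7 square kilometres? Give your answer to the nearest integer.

z = ln(87/39) / ln(137/1.41) = 0.8023 / 4.5764 = 0.1753
c = 39 / 1.41^0.1753 = 39 / 1.062 = 36.72
S₃ = 36.72 × 17.7^0.1753 = 36.72 × 1.655 ≈ 60.77

61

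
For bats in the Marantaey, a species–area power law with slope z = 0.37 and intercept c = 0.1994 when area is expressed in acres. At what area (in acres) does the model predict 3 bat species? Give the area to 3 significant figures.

1520 acres

3 = 0.1994 × A^0.37  ⇒  A^0.37 = 3/0.1994 = 15.05
ln A = ln(15.05) / 0.37 = 2.7111 / 0.37 = 7.3272
A = e^7.3272 ≈ 1521 acres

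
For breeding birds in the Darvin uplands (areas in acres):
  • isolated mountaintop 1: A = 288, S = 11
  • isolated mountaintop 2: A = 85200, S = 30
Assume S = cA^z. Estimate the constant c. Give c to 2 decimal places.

z = ln(S₂/S₁) / ln(A₂/A₁) = ln(30/11) / ln(85200/288) = 1.0033 / 5.6898 = 0.1763
c = S₁ / A₁^z = 11 / 288^0.1763 = 11 / 2.714 = 4.052

4.05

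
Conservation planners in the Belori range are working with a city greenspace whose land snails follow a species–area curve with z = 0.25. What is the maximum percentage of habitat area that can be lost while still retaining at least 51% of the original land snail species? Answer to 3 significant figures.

93.2%

Need (A_new/A_old)^0.25 = 0.51, so A_new/A_old = 0.51^(1/0.25) = 0.51^4
ln(A_new/A_old) = ln 0.51 / 0.25 = -0.6733 / 0.25 = -2.6934
A_new/A_old = e^-2.6934 ≈ 0.06765
Fraction that can be lost = 1 − 0.06765 = 0.9323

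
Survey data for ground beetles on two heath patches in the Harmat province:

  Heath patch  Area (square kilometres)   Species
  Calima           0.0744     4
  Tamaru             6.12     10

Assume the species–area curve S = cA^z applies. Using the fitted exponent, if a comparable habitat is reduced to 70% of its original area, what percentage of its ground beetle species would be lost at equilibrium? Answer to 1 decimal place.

z = ln(10/4) / ln(6.12/0.0744) = 0.9163 / 4.4099 = 0.2078
S_new/S_old = (A_new/A_old)^z = 0.7^0.2078 = exp(0.2078 × -0.3567) = 0.9286
Fraction lost = 1 − 0.9286 = 0.07143

7.1%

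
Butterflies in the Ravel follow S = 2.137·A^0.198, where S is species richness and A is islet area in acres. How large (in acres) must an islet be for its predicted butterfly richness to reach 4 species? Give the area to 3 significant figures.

4 = 2.137 × A^0.198  ⇒  A^0.198 = 4/2.137 = 1.872
ln A = ln(1.872) / 0.198 = 0.6269 / 0.198 = 3.1661
A = e^3.1661 ≈ 23.72 acres

23.7 acres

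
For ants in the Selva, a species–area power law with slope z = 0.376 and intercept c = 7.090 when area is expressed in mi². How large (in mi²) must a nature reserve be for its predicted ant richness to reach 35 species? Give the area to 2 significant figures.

35 = 7.09 × A^0.376  ⇒  A^0.376 = 35/7.09 = 4.937
ln A = ln(4.937) / 0.376 = 1.5967 / 0.376 = 4.2464
A = e^4.2464 ≈ 69.86 mi²

70 mi²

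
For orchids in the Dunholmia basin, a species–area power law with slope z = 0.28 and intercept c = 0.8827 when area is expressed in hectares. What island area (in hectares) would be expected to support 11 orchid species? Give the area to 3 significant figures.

8180 hectares

11 = 0.8827 × A^0.28  ⇒  A^0.28 = 11/0.8827 = 12.46
ln A = ln(12.46) / 0.28 = 2.5227 / 0.28 = 9.0095
A = e^9.0095 ≈ 8181 hectares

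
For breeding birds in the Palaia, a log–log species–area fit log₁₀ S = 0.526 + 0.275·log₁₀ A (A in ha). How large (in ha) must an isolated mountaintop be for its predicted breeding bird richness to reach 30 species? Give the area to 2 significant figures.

30 = 3.357 × A^0.275  ⇒  A^0.275 = 30/3.357 = 8.936
ln A = ln(8.936) / 0.275 = 2.1900 / 0.275 = 7.9638
A = e^7.9638 ≈ 2875 ha

2900 ha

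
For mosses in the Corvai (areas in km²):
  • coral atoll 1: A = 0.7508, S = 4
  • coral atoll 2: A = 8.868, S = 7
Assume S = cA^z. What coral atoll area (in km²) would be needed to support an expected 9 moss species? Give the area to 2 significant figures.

z = ln(7/4) / ln(8.868/0.7508) = 0.5596 / 2.4691 = 0.2267
c = 4 / 0.7508^0.2267 = 4 / 0.9371 = 4.268
A = (9/4.268)^(1/0.2267) ⇒ ln A = ln(2.108)/0.2267 = 3.2913
A = e^3.2913 ≈ 26.88 km²

27 km²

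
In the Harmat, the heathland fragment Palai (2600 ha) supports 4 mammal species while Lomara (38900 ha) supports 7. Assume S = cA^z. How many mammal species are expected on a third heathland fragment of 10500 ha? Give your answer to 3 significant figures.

5.34

z = ln(7/4) / ln(38900/2600) = 0.5596 / 2.7055 = 0.2068
c = 4 / 2600^0.2068 = 4 / 5.086 = 0.7865
S₃ = 0.7865 × 10500^0.2068 = 0.7865 × 6.788 ≈ 5.339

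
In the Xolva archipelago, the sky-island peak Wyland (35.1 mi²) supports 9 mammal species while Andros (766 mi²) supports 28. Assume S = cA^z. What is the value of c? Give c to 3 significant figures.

z = ln(S₂/S₁) / ln(A₂/A₁) = ln(28/9) / ln(766/35.1) = 1.1350 / 3.0830 = 0.3681
c = S₁ / A₁^z = 9 / 35.1^0.3681 = 9 / 3.706 = 2.429

2.43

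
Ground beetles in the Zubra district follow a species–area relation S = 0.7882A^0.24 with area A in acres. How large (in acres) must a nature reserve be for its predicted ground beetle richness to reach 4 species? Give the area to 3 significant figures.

4 = 0.7882 × A^0.24  ⇒  A^0.24 = 4/0.7882 = 5.075
ln A = ln(5.075) / 0.24 = 1.6243 / 0.24 = 6.7679
A = e^6.7679 ≈ 869.5 acres

869 acres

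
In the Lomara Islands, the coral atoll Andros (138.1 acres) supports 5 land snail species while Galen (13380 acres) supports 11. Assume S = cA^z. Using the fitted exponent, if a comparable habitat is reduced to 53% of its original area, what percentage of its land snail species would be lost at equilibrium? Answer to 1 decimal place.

10.4%

z = ln(11/5) / ln(13380/138.1) = 0.7885 / 4.5735 = 0.1724
S_new/S_old = (A_new/A_old)^z = 0.53^0.1724 = exp(0.1724 × -0.6349) = 0.8963
Fraction lost = 1 − 0.8963 = 0.1037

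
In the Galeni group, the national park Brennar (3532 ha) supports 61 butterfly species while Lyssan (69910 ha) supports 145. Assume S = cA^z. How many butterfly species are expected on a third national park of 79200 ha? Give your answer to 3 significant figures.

150

z = ln(145/61) / ln(69910/3532) = 0.8659 / 2.9853 = 0.2900
c = 61 / 3532^0.2900 = 61 / 10.69 = 5.705
S₃ = 5.705 × 79200^0.2900 = 5.705 × 26.35 ≈ 150.3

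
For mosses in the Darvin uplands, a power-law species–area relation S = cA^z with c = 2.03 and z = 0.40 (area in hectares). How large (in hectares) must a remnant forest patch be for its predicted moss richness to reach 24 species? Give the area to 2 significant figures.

24 = 2.03 × A^0.4  ⇒  A^0.4 = 24/2.03 = 11.82
ln A = ln(11.82) / 0.4 = 2.4700 / 0.4 = 6.1750
A = e^6.1750 ≈ 480.6 hectares

480 hectares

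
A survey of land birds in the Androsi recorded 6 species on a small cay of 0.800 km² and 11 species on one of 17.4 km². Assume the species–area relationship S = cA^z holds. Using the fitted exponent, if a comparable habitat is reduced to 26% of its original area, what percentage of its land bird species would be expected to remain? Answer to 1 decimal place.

76.7%

z = ln(11/6) / ln(17.4/0.8) = 0.6061 / 3.0796 = 0.1968
S_new/S_old = (A_new/A_old)^z = 0.26^0.1968 = exp(0.1968 × -1.3471) = 0.7671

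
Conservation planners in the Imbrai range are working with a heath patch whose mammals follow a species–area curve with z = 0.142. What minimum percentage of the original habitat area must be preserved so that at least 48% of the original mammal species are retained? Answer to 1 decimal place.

Need (A_new/A_old)^0.142 = 0.48, so A_new/A_old = 0.48^(1/0.142) = 0.48^7.042
ln(A_new/A_old) = ln 0.48 / 0.142 = -0.7340 / 0.142 = -5.1688
A_new/A_old = e^-5.1688 ≈ 0.005691

0.6%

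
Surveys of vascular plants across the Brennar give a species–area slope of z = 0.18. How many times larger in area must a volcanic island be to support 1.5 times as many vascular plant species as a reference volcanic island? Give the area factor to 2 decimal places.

(A₂/A₁)^0.18 = 1.5, so A₂/A₁ = 1.5^(1/0.18) = 1.5^5.556
ln(A₂/A₁) = ln 1.5 / 0.18 = 0.4055 / 0.18 = 2.2526
A₂/A₁ = e^2.2526 ≈ 9.512

9.51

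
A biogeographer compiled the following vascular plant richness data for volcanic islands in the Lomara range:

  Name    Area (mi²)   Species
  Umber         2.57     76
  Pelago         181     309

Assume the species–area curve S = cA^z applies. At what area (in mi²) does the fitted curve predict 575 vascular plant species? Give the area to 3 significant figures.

z = ln(309/76) / ln(181/2.57) = 1.4026 / 4.2546 = 0.3297
c = 76 / 2.57^0.3297 = 76 / 1.365 = 55.68
A = (575/55.68)^(1/0.3297) ⇒ ln A = ln(10.33)/0.3297 = 7.0823
A = e^7.0823 ≈ 1191 mi²

1190 mi²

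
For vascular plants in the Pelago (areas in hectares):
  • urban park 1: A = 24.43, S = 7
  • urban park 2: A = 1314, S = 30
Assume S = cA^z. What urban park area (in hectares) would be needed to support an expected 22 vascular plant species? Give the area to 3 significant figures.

562 hectares

z = ln(30/7) / ln(1314/24.43) = 1.4553 / 3.9850 = 0.3652
c = 7 / 24.43^0.3652 = 7 / 3.213 = 2.179
A = (22/2.179)^(1/0.3652) ⇒ ln A = ln(10.1)/0.3652 = 6.3315
A = e^6.3315 ≈ 562 hectares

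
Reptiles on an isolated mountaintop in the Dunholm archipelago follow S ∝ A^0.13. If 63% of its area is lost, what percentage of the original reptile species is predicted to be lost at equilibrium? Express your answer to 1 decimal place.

12.1%

S_new/S_old = (A_new/A_old)^z = 0.37^0.13
= exp(0.13 × ln 0.37) = exp(0.13 × -0.9943) = exp(-0.1293) ≈ 0.8788
Fraction lost = 1 − 0.8788 = 0.1212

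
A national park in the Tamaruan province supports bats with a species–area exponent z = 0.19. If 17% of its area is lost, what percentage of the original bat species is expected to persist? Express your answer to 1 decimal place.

S_new/S_old = (A_new/A_old)^z = 0.83^0.19
= exp(0.19 × ln 0.83) = exp(0.19 × -0.1863) = exp(-0.0354) ≈ 0.9652

96.5%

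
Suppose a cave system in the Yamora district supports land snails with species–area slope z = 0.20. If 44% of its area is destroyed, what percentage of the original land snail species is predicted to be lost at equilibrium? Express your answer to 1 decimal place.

S_new/S_old = (A_new/A_old)^z = 0.56^0.2
= exp(0.2 × ln 0.56) = exp(0.2 × -0.5798) = exp(-0.1160) ≈ 0.8905
Fraction lost = 1 − 0.8905 = 0.1095

10.9%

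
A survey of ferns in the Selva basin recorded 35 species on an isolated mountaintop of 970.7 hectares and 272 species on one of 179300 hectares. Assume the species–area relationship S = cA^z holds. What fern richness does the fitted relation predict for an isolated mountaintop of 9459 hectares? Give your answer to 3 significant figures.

z = ln(272/35) / ln(179300/970.7) = 2.0505 / 5.2188 = 0.3929
c = 35 / 970.7^0.3929 = 35 / 14.91 = 2.347
S₃ = 2.347 × 9459^0.3929 = 2.347 × 36.48 ≈ 85.61

85.6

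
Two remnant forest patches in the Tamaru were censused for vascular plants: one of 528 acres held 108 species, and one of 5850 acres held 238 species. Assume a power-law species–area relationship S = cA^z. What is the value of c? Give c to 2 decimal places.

13.77

z = ln(S₂/S₁) / ln(A₂/A₁) = ln(238/108) / ln(5850/528) = 0.7901 / 2.4051 = 0.3285
c = S₁ / A₁^z = 108 / 528^0.3285 = 108 / 7.843 = 13.77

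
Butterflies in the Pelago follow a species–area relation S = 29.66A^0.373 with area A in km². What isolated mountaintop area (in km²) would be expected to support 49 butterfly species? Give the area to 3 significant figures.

49 = 29.66 × A^0.373  ⇒  A^0.373 = 49/29.66 = 1.652
ln A = ln(1.652) / 0.373 = 0.5020 / 0.373 = 1.3459
A = e^1.3459 ≈ 3.842 km²

3.84 km²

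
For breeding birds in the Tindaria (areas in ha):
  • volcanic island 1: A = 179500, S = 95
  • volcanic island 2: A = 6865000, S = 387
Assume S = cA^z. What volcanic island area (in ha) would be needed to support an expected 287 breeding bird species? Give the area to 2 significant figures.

3200000 ha

z = ln(387/95) / ln(6865000/179500) = 1.4045 / 3.6440 = 0.3854
c = 95 / 179500^0.3854 = 95 / 106 = 0.8966
A = (287/0.8966)^(1/0.3854) ⇒ ln A = ln(320.1)/0.3854 = 14.9664
A = e^14.9664 ≈ 3160871 ha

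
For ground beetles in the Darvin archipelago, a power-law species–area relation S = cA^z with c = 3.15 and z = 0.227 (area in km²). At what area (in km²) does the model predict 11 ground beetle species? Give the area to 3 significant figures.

247 km²

11 = 3.15 × A^0.227  ⇒  A^0.227 = 11/3.15 = 3.492
ln A = ln(3.492) / 0.227 = 1.2505 / 0.227 = 5.5088
A = e^5.5088 ≈ 246.8 km²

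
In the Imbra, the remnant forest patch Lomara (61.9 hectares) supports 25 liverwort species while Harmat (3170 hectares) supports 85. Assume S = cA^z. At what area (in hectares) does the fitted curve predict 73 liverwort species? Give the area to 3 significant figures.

1940 hectares

z = ln(85/25) / ln(3170/61.9) = 1.2238 / 3.9360 = 0.3109
c = 25 / 61.9^0.3109 = 25 / 3.606 = 6.932
A = (73/6.932)^(1/0.3109) ⇒ ln A = ln(10.53)/0.3109 = 7.5720
A = e^7.5720 ≈ 1943 hectares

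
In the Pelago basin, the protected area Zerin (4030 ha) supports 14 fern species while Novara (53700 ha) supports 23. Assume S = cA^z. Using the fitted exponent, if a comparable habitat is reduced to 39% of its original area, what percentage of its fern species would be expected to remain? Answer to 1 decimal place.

z = ln(23/14) / ln(53700/4030) = 0.4964 / 2.5896 = 0.1917
S_new/S_old = (A_new/A_old)^z = 0.39^0.1917 = exp(0.1917 × -0.9416) = 0.8348

83.5%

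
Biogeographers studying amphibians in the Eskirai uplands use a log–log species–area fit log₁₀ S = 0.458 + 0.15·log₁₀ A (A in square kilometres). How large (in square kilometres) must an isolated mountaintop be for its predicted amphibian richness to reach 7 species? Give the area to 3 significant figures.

381 square kilometres

7 = 2.871 × A^0.15  ⇒  A^0.15 = 7/2.871 = 2.438
ln A = ln(2.438) / 0.15 = 0.8913 / 0.15 = 5.9422
A = e^5.9422 ≈ 380.8 square kilometres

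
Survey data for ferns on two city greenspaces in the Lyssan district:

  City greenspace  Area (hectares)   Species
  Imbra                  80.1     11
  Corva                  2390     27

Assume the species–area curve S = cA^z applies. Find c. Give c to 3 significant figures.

z = ln(S₂/S₁) / ln(A₂/A₁) = ln(27/11) / ln(2390/80.1) = 0.8979 / 3.3958 = 0.2644
c = S₁ / A₁^z = 11 / 80.1^0.2644 = 11 / 3.187 = 3.452

3.45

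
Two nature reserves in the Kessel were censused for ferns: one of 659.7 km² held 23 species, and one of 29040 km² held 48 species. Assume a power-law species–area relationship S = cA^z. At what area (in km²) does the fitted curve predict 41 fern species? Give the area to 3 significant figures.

12900 km²

z = ln(48/23) / ln(29040/659.7) = 0.7357 / 3.7846 = 0.1944
c = 23 / 659.7^0.1944 = 23 / 3.532 = 6.511
A = (41/6.511)^(1/0.1944) ⇒ ln A = ln(6.297)/0.1944 = 9.4656
A = e^9.4656 ≈ 12907 km²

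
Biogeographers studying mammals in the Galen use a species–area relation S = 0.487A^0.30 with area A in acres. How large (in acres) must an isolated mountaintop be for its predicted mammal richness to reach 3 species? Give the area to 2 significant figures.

3 = 0.487 × A^0.3  ⇒  A^0.3 = 3/0.487 = 6.16
ln A = ln(6.16) / 0.3 = 1.8181 / 0.3 = 6.0603
A = e^6.0603 ≈ 428.5 acres

430 acres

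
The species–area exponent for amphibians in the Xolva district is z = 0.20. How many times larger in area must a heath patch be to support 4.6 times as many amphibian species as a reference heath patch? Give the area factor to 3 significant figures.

(A₂/A₁)^0.2 = 4.6, so A₂/A₁ = 4.6^(1/0.2) = 4.6^5
ln(A₂/A₁) = ln 4.6 / 0.2 = 1.5261 / 0.2 = 7.6303
A₂/A₁ = e^7.6303 ≈ 2060

2060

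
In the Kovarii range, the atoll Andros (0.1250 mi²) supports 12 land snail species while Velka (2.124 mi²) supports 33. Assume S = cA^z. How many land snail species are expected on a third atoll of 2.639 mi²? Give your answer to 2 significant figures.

36

z = ln(33/12) / ln(2.124/0.125) = 1.0116 / 2.8327 = 0.3571
c = 12 / 0.125^0.3571 = 12 / 0.4759 = 25.22
S₃ = 25.22 × 2.639^0.3571 = 25.22 × 1.414 ≈ 35.66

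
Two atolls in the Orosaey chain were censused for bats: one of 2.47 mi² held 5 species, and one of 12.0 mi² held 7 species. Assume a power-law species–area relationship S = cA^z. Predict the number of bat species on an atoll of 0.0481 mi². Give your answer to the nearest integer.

z = ln(7/5) / ln(12/2.47) = 0.3365 / 1.5807 = 0.2129
c = 5 / 2.47^0.2129 = 5 / 1.212 = 4.125
S₃ = 4.125 × 0.0481^0.2129 = 4.125 × 0.5242 ≈ 2.162

2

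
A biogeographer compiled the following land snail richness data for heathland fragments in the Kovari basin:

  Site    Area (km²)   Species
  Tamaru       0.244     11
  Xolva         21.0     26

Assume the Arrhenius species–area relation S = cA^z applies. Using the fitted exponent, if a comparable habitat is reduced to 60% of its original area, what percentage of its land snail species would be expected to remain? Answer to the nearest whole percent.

91%

z = ln(26/11) / ln(21/0.244) = 0.8602 / 4.4551 = 0.1931
S_new/S_old = (A_new/A_old)^z = 0.6^0.1931 = exp(0.1931 × -0.5108) = 0.9061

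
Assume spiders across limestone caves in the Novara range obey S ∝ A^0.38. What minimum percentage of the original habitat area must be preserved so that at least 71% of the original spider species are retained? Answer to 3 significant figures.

40.6%

Need (A_new/A_old)^0.38 = 0.71, so A_new/A_old = 0.71^(1/0.38) = 0.71^2.632
ln(A_new/A_old) = ln 0.71 / 0.38 = -0.3425 / 0.38 = -0.9013
A_new/A_old = e^-0.9013 ≈ 0.406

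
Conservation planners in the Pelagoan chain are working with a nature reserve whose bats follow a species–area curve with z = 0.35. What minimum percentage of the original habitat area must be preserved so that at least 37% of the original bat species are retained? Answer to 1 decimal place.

5.8%

Need (A_new/A_old)^0.35 = 0.37, so A_new/A_old = 0.37^(1/0.35) = 0.37^2.857
ln(A_new/A_old) = ln 0.37 / 0.35 = -0.9943 / 0.35 = -2.8407
A_new/A_old = e^-2.8407 ≈ 0.05838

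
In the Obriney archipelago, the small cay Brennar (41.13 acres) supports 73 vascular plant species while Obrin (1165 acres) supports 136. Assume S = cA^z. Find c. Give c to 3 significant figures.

36.6

z = ln(S₂/S₁) / ln(A₂/A₁) = ln(136/73) / ln(1165/41.13) = 0.6222 / 3.3437 = 0.1861
c = S₁ / A₁^z = 73 / 41.13^0.1861 = 73 / 1.997 = 36.56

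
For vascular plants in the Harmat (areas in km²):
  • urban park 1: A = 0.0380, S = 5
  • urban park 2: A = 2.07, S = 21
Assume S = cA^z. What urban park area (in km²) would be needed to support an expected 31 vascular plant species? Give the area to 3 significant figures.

6.13 km²

z = ln(21/5) / ln(2.07/0.038) = 1.4351 / 3.9977 = 0.3590
c = 5 / 0.038^0.3590 = 5 / 0.3092 = 16.17
A = (31/16.17)^(1/0.3590) ⇒ ln A = ln(1.917)/0.3590 = 1.8125
A = e^1.8125 ≈ 6.126 km²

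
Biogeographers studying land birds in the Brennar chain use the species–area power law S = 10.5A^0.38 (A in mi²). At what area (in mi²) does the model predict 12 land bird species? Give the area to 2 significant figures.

12 = 10.5 × A^0.38  ⇒  A^0.38 = 12/10.5 = 1.143
ln A = ln(1.143) / 0.38 = 0.1335 / 0.38 = 0.3514
A = e^0.3514 ≈ 1.421 mi²

1.4 mi²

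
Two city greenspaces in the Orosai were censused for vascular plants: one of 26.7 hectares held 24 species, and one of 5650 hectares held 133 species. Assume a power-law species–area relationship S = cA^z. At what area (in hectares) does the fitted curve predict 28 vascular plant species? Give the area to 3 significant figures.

z = ln(133/24) / ln(5650/26.7) = 1.7123 / 5.3547 = 0.3198
c = 24 / 26.7^0.3198 = 24 / 2.859 = 8.396
A = (28/8.396)^(1/0.3198) ⇒ ln A = ln(3.335)/0.3198 = 3.7667
A = e^3.7667 ≈ 43.24 hectares

43.2 hectares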